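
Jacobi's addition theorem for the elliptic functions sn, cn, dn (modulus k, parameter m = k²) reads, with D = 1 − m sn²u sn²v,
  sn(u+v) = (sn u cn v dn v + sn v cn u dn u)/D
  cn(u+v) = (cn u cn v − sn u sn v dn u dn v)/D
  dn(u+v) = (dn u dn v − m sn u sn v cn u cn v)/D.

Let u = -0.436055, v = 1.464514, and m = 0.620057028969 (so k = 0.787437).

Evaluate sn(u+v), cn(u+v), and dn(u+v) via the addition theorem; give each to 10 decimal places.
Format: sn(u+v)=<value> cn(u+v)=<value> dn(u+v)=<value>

sn(u+v)=0.8065693319 cn(u+v)=0.5911395038 dn(u+v)=0.7724113966

sn u = -0.4149132874061935, cn u = 0.9098609585721246, dn u = 0.9451218439591744
sn v = 0.9489408302950866, cn v = 0.3154541180566069, dn v = 0.6645642575621845
m = k² = 0.620057028969
D = 1 − m·sn²u·sn²v = 0.9038776038649125
sn(u+v) = (sn u·cn v·dn v + sn v·cn u·dn u)/D = 0.7290399550334813/0.9038776038649125 = 0.8065693318610411
cn(u+v) = (cn u·cn v − sn u·sn v·dn u·dn v)/D = 0.5343177582051296/0.9038776038649125 = 0.5911395037562908
dn(u+v) = (dn u·dn v − m·sn u·sn v·cn u·cn v)/D = 0.6981653623405727/0.9038776038649125 = 0.7724113965820927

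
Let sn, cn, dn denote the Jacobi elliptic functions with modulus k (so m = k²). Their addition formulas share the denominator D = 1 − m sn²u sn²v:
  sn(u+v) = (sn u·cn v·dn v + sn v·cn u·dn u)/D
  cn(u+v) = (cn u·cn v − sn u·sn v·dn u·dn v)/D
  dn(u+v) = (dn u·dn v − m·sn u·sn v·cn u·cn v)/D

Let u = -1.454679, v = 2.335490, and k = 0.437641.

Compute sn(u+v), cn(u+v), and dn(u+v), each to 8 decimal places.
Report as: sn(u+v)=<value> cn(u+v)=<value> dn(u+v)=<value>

sn u = -0.9837200821766377, cn u = 0.1797075399708903, dn u = 0.9025828309244743
sn v = 0.8139214618525785, cn v = -0.5809749167870861, dn v = 0.934407679355934
m = k² = 0.191529644881
D = 1 − m·sn²u·sn²v = 0.8772153493685622
sn(u+v) = (sn u·cn v·dn v + sn v·cn u·dn u)/D = 0.666048413044535/0.8772153493685622 = 0.7592758306429208
cn(u+v) = (cn u·cn v − sn u·sn v·dn u·dn v)/D = 0.5708645028802064/0.8772153493685622 = 0.6507689397946883
dn(u+v) = (dn u·dn v − m·sn u·sn v·cn u·cn v)/D = 0.8273695030273967/0.8772153493685622 = 0.9431771840551518

sn(u+v)=0.75927583 cn(u+v)=0.65076894 dn(u+v)=0.94317718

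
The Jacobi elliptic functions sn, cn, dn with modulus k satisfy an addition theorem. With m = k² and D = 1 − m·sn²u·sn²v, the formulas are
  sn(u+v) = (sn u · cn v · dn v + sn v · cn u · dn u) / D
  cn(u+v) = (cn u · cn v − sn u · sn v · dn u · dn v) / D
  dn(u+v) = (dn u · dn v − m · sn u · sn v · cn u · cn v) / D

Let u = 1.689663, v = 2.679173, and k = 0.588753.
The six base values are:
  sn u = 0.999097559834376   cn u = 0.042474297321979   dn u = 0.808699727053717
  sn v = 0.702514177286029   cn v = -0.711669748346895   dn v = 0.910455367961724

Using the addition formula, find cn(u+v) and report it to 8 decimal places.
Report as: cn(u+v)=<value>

cn(u+v)=-0.65965598

m = k² = 0.346630095009
D = 1 − m·sn²u·sn²v = 0.8292376004549452
cn(u+v) = (cn u·cn v − sn u·sn v·dn u·dn v)/D = -0.5470115410561008/0.8292376004549452 = -0.6596559788846929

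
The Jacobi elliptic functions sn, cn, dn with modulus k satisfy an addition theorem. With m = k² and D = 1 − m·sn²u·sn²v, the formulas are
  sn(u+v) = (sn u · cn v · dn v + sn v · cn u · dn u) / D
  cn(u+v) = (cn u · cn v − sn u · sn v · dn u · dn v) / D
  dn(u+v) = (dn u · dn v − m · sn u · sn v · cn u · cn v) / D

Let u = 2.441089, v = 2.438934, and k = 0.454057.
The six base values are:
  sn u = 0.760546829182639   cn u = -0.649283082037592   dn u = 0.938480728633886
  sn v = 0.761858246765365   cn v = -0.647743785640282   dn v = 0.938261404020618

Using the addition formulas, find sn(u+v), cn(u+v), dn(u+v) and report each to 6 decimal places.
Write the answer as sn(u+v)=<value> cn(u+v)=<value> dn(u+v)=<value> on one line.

sn(u+v)=-0.995352 cn(u+v)=-0.096308 dn(u+v)=0.892045

m = k² = 0.206167759249
D = 1 − m·sn²u·sn²v = 0.9307816859828035
sn(u+v) = (sn u·cn v·dn v + sn v·cn u·dn u)/D = -0.9264550573222695/0.9307816859828035 = -0.9953516181874963
cn(u+v) = (cn u·cn v − sn u·sn v·dn u·dn v)/D = -0.08964136167518079/0.9307816859828035 = -0.09630761222007644
dn(u+v) = (dn u·dn v − m·sn u·sn v·cn u·cn v)/D = 0.8302992517927541/0.9307816859828035 = 0.8920451103590947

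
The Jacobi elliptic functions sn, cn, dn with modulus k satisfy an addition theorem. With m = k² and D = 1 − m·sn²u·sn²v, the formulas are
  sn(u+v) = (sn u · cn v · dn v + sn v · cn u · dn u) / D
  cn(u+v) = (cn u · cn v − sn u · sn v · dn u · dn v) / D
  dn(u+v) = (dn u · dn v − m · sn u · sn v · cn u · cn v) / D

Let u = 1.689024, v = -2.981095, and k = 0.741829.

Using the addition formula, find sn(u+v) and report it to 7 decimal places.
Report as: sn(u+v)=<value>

sn(u+v)=-0.9128521

sn u = 0.9900020819991745, cn u = 0.14105274771269, dn u = 0.678703647005661
sn v = -0.6989611578225158, cn v = -0.7151596324285986, dn v = 0.8550717723447631
m = k² = 0.550310265241
D = 1 − m·sn²u·sn²v = 0.7364967876106386
sn(u+v) = (sn u·cn v·dn v + sn v·cn u·dn u)/D = -0.6723126179471398/0.7364967876106386 = -0.9128520711248087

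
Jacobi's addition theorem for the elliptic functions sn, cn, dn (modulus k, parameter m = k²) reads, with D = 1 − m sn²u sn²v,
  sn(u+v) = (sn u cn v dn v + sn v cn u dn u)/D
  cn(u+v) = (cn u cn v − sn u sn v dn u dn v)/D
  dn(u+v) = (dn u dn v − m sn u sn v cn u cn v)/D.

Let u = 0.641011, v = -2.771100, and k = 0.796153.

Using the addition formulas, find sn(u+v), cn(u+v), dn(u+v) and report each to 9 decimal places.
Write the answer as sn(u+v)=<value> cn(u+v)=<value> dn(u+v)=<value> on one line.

sn u = 0.5774568917578405, cn u = 0.816421176943233, dn u = 0.8880514741154512
sn v = -0.8757975143666822, cn v = -0.4826786859072411, dn v = 0.7168097340365597
m = k² = 0.633859599409
D = 1 − m·sn²u·sn²v = 0.8378788685179571
sn(u+v) = (sn u·cn v·dn v + sn v·cn u·dn u)/D = -0.8347678488063903/0.8378788685179571 = -0.9962870292730147
cn(u+v) = (cn u·cn v − sn u·sn v·dn u·dn v)/D = -0.07213623852186572/0.8378788685179571 = -0.08609387494096914
dn(u+v) = (dn u·dn v − m·sn u·sn v·cn u·cn v)/D = 0.5102391082210042/0.8378788685179571 = 0.6089652423428661

sn(u+v)=-0.996287029 cn(u+v)=-0.086093875 dn(u+v)=0.608965242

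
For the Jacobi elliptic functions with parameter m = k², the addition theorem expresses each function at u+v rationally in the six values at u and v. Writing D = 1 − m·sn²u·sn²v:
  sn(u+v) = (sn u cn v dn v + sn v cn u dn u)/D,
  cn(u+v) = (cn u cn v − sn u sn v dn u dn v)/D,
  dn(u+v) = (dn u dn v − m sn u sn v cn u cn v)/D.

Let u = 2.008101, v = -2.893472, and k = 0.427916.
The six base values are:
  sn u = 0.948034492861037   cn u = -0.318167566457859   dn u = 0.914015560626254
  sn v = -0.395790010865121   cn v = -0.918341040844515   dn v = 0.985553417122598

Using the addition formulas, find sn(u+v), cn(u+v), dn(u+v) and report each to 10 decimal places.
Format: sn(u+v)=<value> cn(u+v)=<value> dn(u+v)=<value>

sn(u+v)=-0.7626022099 cn(u+v)=0.6468677372 dn(u+v)=0.9452560157

m = k² = 0.183112103056
D = 1 − m·sn²u·sn²v = 0.9742192833106789
sn(u+v) = (sn u·cn v·dn v + sn v·cn u·dn u)/D = -0.742941778376555/0.9742192833106789 = -0.7626022098965481
cn(u+v) = (cn u·cn v − sn u·sn v·dn u·dn v)/D = 0.6301910233548671/0.9742192833106789 = 0.6468677372236934
dn(u+v) = (dn u·dn v − m·sn u·sn v·cn u·cn v)/D = 0.9208866381615053/0.9742192833106789 = 0.9452560157011737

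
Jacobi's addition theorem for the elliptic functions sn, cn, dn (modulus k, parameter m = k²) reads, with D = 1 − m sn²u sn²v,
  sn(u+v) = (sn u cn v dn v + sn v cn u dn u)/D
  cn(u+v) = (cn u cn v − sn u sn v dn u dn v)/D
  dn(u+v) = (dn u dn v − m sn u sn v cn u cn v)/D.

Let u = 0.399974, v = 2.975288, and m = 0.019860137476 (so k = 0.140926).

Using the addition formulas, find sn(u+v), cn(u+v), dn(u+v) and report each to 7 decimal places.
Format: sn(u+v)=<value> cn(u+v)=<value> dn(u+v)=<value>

sn(u+v)=-0.2161413 cn(u+v)=-0.9763621 dn(u+v)=0.9995360

sn u = 0.3892054770057785, cn u = 0.9211509630178456, dn u = 0.9984946511798908
sn v = 0.1810555295068575, cn v = -0.9834728746818549, dn v = 0.9996744283779353
m = k² = 0.019860137476
D = 1 − m·sn²u·sn²v = 0.9999013802896845
sn(u+v) = (sn u·cn v·dn v + sn v·cn u·dn u)/D = -0.2161199951982709/0.9999013802896845 = -0.2161413109917481
cn(u+v) = (cn u·cn v − sn u·sn v·dn u·dn v)/D = -0.9762658029352025/0.9999013802896845 = -0.9763620914818275
dn(u+v) = (dn u·dn v − m·sn u·sn v·cn u·cn v)/D = 0.9994374147173214/0.9999013802896845 = 0.9995359886669736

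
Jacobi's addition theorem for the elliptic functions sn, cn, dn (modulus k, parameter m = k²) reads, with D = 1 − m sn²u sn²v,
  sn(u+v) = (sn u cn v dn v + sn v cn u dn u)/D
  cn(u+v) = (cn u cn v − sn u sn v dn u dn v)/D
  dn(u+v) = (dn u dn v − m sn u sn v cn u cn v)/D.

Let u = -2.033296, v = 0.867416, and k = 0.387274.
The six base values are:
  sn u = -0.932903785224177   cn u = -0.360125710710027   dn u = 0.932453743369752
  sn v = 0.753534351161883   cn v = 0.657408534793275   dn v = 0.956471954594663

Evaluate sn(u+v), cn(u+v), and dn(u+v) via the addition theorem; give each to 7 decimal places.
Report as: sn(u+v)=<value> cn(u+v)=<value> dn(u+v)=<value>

m = k² = 0.149981151076
D = 1 − m·sn²u·sn²v = 0.9258832268255792
sn(u+v) = (sn u·cn v·dn v + sn v·cn u·dn u)/D = -0.8396404701226829/0.9258832268255792 = -0.9068535273086409
cn(u+v) = (cn u·cn v − sn u·sn v·dn u·dn v)/D = 0.3902097264921865/0.9258832268255792 = 0.4214459396030245
dn(u+v) = (dn u·dn v − m·sn u·sn v·cn u·cn v)/D = 0.8669046200563471/0.9258832268255792 = 0.9363001671696309

sn(u+v)=-0.9068535 cn(u+v)=0.4214459 dn(u+v)=0.9363002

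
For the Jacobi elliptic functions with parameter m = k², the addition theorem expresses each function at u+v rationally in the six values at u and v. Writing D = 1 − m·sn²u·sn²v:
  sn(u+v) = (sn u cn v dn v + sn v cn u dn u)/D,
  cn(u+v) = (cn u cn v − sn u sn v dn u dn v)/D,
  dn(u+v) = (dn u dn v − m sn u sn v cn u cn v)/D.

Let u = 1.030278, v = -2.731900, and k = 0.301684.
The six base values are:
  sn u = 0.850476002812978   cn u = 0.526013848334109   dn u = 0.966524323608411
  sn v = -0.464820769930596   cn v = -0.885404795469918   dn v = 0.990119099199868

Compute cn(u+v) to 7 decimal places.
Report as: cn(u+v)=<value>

cn(u+v)=-0.0886866

m = k² = 0.091013235856
D = 1 − m·sn²u·sn²v = 0.9857767208133642
cn(u+v) = (cn u·cn v − sn u·sn v·dn u·dn v)/D = -0.08742518864738374/0.9857767208133642 = -0.08868660296141831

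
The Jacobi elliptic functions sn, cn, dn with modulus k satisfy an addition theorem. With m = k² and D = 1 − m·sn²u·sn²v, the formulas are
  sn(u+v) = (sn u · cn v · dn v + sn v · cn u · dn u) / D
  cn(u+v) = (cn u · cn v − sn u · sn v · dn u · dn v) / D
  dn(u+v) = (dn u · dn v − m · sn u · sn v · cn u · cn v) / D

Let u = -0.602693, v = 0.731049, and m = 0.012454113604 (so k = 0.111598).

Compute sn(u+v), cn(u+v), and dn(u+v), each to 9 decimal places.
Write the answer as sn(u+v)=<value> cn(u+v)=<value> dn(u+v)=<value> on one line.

sn u = -0.5665149804929053, cn u = 0.8240514406741384, dn u = 0.997999492211919
sn v = 0.6671084848774169, cn v = 0.7449605824502107, dn v = 0.997224899088241
m = k² = 0.012454113604
D = 1 − m·sn²u·sn²v = 0.9982211941509386
sn(u+v) = (sn u·cn v·dn v + sn v·cn u·dn u)/D = 0.1277718151793205/0.9982211941509386 = 0.1279995014411609
cn(u+v) = (cn u·cn v − sn u·sn v·dn u·dn v)/D = 0.9900100583821901/0.9982211941509386 = 0.9917742321873533
dn(u+v) = (dn u·dn v − m·sn u·sn v·cn u·cn v)/D = 0.9981193471310588/0.9982211941509386 = 0.9998979714912121

sn(u+v)=0.127999501 cn(u+v)=0.991774232 dn(u+v)=0.999897971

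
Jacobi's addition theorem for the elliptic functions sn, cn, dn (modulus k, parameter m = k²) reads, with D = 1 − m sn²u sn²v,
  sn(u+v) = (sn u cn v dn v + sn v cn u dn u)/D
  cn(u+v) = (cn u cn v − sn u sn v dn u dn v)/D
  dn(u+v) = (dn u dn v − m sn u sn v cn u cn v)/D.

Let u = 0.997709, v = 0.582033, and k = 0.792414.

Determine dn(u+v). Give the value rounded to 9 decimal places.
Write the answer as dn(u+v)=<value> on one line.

sn u = 0.7915786538035959, cn u = 0.6110672915829212, dn u = 0.7788115254564422
sn v = 0.5336422935867838, cn v = 0.8457102946609062, dn v = 0.906192398817818
m = k² = 0.627919947396
D = 1 − m·sn²u·sn²v = 0.8879548886983221
dn(u+v) = (dn u·dn v − m·sn u·sn v·cn u·cn v)/D = 0.5686777699066654/0.8879548886983221 = 0.6404354288091212

dn(u+v)=0.640435429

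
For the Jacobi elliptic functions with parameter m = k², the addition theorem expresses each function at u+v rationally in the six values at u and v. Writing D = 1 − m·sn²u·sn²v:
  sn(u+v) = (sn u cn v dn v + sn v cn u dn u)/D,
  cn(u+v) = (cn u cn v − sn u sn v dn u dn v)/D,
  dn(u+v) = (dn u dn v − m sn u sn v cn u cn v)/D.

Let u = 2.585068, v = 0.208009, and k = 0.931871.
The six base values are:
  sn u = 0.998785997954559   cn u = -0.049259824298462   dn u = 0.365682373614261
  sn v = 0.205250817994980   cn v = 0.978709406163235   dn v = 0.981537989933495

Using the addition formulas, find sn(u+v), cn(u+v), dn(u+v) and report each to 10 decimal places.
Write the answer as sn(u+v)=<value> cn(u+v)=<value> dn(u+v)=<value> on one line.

sn(u+v)=0.9919786378 cn(u+v)=-0.1264056252 dn(u+v)=0.3814338785

m = k² = 0.868383560641
D = 1 − m·sn²u·sn²v = 0.9635055958632669
sn(u+v) = (sn u·cn v·dn v + sn v·cn u·dn u)/D = 0.9557769685278388/0.9635055958632669 = 0.9919786378318814
cn(u+v) = (cn u·cn v − sn u·sn v·dn u·dn v)/D = -0.1217925272402365/0.9635055958632669 = -0.1264056252118751
dn(u+v) = (dn u·dn v − m·sn u·sn v·cn u·cn v)/D = 0.3675136764116879/0.9635055958632669 = 0.3814338785260595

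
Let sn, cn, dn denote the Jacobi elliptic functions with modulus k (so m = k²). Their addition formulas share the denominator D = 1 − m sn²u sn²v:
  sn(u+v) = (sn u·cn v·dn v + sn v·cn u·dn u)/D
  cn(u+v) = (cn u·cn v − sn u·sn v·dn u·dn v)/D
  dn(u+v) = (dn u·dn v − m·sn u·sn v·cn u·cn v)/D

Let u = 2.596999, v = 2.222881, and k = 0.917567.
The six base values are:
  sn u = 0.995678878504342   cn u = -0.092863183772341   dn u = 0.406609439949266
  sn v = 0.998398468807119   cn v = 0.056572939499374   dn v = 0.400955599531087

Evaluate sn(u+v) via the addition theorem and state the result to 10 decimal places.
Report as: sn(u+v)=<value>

sn(u+v)=-0.0899590585

m = k² = 0.841929199489
D = 1 − m·sn²u·sn²v = 0.1680025919325785
sn(u+v) = (sn u·cn v·dn v + sn v·cn u·dn u)/D = -0.01511335500200091/0.1680025919325785 = -0.08995905853682356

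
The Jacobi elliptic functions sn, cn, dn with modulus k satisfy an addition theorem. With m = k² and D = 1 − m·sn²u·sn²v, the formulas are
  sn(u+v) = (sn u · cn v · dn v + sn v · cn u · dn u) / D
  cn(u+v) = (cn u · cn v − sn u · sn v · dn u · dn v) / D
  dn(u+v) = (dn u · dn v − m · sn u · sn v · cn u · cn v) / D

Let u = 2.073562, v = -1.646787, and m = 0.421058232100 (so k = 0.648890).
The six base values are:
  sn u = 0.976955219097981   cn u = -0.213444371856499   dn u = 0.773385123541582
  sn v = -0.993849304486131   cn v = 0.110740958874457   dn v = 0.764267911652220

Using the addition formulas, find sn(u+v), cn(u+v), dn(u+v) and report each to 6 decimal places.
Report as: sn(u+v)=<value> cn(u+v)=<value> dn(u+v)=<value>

m = k² = 0.4210582321
D = 1 − m·sn²u·sn²v = 0.6030529730063476
sn(u+v) = (sn u·cn v·dn v + sn v·cn u·dn u)/D = 0.2467447264651008/0.6030529730063476 = 0.4091592903273916
cn(u+v) = (cn u·cn v − sn u·sn v·dn u·dn v)/D = 0.5502635079790929/0.6030529730063476 = 0.9124629719275108
dn(u+v) = (dn u·dn v − m·sn u·sn v·cn u·cn v)/D = 0.5814100246237911/0.6030529730063476 = 0.9641110327760066

sn(u+v)=0.409159 cn(u+v)=0.912463 dn(u+v)=0.964111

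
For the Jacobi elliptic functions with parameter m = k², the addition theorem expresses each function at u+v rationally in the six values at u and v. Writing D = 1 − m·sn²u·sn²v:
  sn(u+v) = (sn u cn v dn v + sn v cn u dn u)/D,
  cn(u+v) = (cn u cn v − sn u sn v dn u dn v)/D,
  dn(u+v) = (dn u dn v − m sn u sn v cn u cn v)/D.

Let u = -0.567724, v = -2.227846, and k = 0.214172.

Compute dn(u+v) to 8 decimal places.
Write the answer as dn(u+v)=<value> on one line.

sn u = -0.5366089170273981, cn u = 0.8438310673154213, dn u = 0.9933739857014198
sn v = -0.810647509250701, cn v = -0.5855344701600707, dn v = 0.984813073963028
m = k² = 0.045869645584
D = 1 − m·sn²u·sn²v = 0.9913202890968545
dn(u+v) = (dn u·dn v − m·sn u·sn v·cn u·cn v)/D = 0.9881464712835364/0.9913202890968545 = 0.9967983931649279

dn(u+v)=0.99679839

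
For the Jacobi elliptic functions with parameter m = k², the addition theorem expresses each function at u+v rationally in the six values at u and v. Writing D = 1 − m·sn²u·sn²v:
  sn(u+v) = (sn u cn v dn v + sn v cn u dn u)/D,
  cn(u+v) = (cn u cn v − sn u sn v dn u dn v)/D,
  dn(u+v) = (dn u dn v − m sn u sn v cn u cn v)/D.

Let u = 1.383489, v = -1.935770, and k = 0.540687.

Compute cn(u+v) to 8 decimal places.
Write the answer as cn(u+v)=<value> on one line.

cn(u+v)=0.85534204

sn u = 0.962263145069018, cn u = 0.2721206343552102, dn u = 0.8539938054636789
sn v = -0.9818399054270924, cn v = -0.1897113599943826, dn v = 0.8474544761383724
m = k² = 0.292342431969
D = 1 − m·sn²u·sn²v = 0.7390478260206585
cn(u+v) = (cn u·cn v − sn u·sn v·dn u·dn v)/D = 0.6321386777411916/0.7390478260206585 = 0.8553420434843705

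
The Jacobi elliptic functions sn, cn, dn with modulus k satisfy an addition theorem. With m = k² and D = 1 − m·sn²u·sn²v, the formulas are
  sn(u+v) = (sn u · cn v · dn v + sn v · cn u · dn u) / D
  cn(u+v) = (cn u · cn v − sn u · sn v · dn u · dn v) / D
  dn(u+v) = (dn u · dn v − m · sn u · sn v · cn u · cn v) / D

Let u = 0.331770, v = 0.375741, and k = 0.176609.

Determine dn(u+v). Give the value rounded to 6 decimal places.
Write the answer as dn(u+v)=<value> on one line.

dn(u+v)=0.993416

sn u = 0.3255414600272572, cn u = 0.9455277668071529, dn u = 0.9983458776953581
sn v = 0.3667125895007925, cn v = 0.9303342822349519, dn v = 0.9979005601616793
m = k² = 0.031190738881
D = 1 − m·sn²u·sn²v = 0.9995554814218948
dn(u+v) = (dn u·dn v − m·sn u·sn v·cn u·cn v)/D = 0.9929744596277885/0.9995554814218948 = 0.9934160515184764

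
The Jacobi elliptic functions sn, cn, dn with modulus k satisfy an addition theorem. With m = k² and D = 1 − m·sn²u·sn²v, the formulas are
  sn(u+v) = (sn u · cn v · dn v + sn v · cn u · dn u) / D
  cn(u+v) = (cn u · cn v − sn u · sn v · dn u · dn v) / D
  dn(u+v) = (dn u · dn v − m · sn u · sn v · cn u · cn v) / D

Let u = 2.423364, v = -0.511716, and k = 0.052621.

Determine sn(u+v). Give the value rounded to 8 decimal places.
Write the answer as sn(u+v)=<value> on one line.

sn(u+v)=0.94298470

sn u = 0.6595735820892414, cn u = -0.7516400001396724, dn u = 0.999397515954178
sn v = -0.489622995124368, cn v = 0.8719342421567369, dn v = 0.9996680414179443
m = k² = 0.002768969641
D = 1 − m·sn²u·sn²v = 0.999711219202325
sn(u+v) = (sn u·cn v·dn v + sn v·cn u·dn u)/D = 0.9427123822821678/0.999711219202325 = 0.9429846981554964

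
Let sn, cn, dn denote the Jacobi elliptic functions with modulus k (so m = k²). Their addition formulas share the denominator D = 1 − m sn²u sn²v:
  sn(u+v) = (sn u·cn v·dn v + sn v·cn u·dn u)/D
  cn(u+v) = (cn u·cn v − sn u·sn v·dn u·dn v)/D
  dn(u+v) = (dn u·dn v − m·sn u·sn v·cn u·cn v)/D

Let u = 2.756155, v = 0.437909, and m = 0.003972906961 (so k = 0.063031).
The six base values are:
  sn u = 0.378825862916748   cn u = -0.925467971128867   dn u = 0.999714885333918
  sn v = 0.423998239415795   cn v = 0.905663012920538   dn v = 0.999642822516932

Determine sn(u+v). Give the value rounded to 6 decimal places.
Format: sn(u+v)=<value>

m = k² = 0.003972906961
D = 1 − m·sn²u·sn²v = 0.999897501916854
sn(u+v) = (sn u·cn v·dn v + sn v·cn u·dn u)/D = -0.04931888344582986/0.999897501916854 = -0.04932393905503621

sn(u+v)=-0.049324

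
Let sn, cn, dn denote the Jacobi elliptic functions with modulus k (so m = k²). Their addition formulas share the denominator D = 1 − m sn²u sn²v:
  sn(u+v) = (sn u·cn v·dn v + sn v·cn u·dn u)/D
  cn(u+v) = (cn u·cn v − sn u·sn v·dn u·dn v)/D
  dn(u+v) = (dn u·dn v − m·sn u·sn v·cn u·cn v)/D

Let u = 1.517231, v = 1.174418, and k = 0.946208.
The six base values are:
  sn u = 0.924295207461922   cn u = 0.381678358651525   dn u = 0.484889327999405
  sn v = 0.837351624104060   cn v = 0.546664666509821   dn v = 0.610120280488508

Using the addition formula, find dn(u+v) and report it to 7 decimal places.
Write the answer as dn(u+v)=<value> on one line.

m = k² = 0.895309579264
D = 1 − m·sn²u·sn²v = 0.463696825577716
dn(u+v) = (dn u·dn v − m·sn u·sn v·cn u·cn v)/D = 0.1512601072900058/0.463696825577716 = 0.3262047504887533

dn(u+v)=0.3262048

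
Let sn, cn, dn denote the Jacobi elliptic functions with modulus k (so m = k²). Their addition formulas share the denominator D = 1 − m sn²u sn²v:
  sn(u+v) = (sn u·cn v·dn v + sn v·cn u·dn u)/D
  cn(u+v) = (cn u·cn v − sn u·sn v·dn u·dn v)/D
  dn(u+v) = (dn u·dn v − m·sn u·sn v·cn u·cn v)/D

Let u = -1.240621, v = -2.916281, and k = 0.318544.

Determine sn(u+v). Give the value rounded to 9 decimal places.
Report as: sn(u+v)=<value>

sn(u+v)=0.795163870

sn u = -0.9380363897353702, cn u = 0.346536767937015, dn u = 0.9543139188964263
sn v = -0.3044958317074694, cn v = -0.9525136683915756, dn v = 0.9952848375496872
m = k² = 0.101470279936
D = 1 − m·sn²u·sn²v = 0.9917217042998896
sn(u+v) = (sn u·cn v·dn v + sn v·cn u·dn u)/D = 0.7885812687520646/0.9917217042998896 = 0.7951638704012907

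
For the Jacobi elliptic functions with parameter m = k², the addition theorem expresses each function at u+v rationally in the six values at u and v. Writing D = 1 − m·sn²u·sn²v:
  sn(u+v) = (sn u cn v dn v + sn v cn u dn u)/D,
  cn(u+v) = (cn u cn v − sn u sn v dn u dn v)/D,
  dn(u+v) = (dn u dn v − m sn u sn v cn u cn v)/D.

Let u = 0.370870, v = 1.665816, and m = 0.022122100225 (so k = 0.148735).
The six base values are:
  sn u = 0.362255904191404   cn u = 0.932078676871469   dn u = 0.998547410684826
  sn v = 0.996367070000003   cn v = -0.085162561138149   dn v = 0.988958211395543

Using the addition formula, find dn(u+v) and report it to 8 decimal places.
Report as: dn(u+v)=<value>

dn(u+v)=0.99101159

m = k² = 0.022122100225
D = 1 − m·sn²u·sn²v = 0.9971179863602719
dn(u+v) = (dn u·dn v − m·sn u·sn v·cn u·cn v)/D = 0.9881554762165348/0.9971179863602719 = 0.991011585121985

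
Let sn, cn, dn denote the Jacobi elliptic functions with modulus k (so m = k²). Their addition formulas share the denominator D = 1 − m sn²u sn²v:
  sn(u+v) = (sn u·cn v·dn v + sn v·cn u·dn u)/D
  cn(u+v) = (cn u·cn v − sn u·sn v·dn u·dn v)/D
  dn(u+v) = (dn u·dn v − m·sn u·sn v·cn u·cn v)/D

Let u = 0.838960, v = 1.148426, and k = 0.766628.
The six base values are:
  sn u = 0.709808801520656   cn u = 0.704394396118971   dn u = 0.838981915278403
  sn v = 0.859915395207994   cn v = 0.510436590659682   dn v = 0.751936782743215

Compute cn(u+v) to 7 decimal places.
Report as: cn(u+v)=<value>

cn(u+v)=-0.0326662

m = k² = 0.587718490384
D = 1 − m·sn²u·sn²v = 0.781040615604052
cn(u+v) = (cn u·cn v − sn u·sn v·dn u·dn v)/D = -0.0255136554661413/0.781040615604052 = -0.03266623394022755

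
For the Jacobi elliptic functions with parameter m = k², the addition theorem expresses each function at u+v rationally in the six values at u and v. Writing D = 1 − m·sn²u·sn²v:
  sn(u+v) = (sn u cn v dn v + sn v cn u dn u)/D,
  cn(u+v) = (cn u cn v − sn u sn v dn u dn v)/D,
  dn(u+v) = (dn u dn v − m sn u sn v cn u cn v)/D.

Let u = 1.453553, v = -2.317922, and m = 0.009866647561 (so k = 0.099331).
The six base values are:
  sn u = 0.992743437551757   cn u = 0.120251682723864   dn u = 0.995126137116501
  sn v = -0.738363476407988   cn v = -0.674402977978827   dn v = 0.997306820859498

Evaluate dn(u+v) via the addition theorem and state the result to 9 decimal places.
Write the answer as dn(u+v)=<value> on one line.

m = k² = 0.009866647561
D = 1 − m·sn²u·sn²v = 0.9946986793052561
dn(u+v) = (dn u·dn v − m·sn u·sn v·cn u·cn v)/D = 0.9918595578658147/0.9946986793052561 = 0.9971457472513944

dn(u+v)=0.997145747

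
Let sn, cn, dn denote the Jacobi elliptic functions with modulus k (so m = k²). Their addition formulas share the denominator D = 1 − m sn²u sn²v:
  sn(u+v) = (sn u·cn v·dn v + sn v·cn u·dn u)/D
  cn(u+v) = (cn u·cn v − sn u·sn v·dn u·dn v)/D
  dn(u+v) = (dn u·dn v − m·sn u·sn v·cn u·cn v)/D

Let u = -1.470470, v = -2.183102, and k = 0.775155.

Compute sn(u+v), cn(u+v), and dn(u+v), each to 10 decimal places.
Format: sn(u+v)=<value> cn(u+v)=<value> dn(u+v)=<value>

sn(u+v)=-0.2434675695 cn(u+v)=-0.9699090383 dn(u+v)=0.9820299563

sn u = -0.9522767424985052, cn u = 0.3052359836199455, dn u = 0.6746234105880299
sn v = -0.9891058582558285, cn v = -0.1472059820931231, dn v = 0.6419931750543925
m = k² = 0.600865274025
D = 1 − m·sn²u·sn²v = 0.4669241489060907
sn(u+v) = (sn u·cn v·dn v + sn v·cn u·dn u)/D = -0.1136808876965794/0.4669241489060907 = -0.243467569546169
cn(u+v) = (cn u·cn v − sn u·sn v·dn u·dn v)/D = -0.4528739522253348/0.4669241489060907 = -0.9699090383016757
dn(u+v) = (dn u·dn v − m·sn u·sn v·cn u·cn v)/D = 0.458533501568982/0.4669241489060907 = 0.9820299563499418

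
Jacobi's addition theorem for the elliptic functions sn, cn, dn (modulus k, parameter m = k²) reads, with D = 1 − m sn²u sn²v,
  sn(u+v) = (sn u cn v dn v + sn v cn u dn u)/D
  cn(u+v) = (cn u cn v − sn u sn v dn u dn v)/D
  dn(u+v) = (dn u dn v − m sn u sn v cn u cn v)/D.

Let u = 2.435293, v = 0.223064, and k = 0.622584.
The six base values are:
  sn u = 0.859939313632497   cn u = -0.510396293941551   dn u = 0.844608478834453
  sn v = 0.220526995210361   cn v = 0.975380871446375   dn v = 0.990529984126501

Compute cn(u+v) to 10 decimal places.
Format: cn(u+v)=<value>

cn(u+v)=-0.6657659794

m = k² = 0.387610837056
D = 1 − m·sn²u·sn²v = 0.9860602482764918
cn(u+v) = (cn u·cn v − sn u·sn v·dn u·dn v)/D = -0.656485366955975/0.9860602482764918 = -0.6657659794149781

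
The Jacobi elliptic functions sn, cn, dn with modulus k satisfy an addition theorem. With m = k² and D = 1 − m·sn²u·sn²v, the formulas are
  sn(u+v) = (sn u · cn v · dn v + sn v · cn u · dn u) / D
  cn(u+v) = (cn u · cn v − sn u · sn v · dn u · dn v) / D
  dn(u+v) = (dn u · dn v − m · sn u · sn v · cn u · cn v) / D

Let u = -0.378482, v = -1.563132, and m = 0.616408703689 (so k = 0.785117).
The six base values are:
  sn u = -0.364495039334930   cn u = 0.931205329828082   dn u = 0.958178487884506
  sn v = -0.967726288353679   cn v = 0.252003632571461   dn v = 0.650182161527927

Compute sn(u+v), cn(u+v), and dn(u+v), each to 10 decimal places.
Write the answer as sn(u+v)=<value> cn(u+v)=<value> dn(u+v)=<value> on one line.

sn(u+v)=-0.9998694513 cn(u+v)=0.0161579815 dn(u+v)=0.6194773834

m = k² = 0.616408703689
D = 1 − m·sn²u·sn²v = 0.9233067602245466
sn(u+v) = (sn u·cn v·dn v + sn v·cn u·dn u)/D = -0.9231862237224879/0.9233067602245466 = -0.9998694512947903
cn(u+v) = (cn u·cn v − sn u·sn v·dn u·dn v)/D = 0.01491877358769587/0.9233067602245466 = 0.01615798154024958
dn(u+v) = (dn u·dn v − m·sn u·sn v·cn u·cn v)/D = 0.5719676558828527/0.9233067602245466 = 0.6194773833820421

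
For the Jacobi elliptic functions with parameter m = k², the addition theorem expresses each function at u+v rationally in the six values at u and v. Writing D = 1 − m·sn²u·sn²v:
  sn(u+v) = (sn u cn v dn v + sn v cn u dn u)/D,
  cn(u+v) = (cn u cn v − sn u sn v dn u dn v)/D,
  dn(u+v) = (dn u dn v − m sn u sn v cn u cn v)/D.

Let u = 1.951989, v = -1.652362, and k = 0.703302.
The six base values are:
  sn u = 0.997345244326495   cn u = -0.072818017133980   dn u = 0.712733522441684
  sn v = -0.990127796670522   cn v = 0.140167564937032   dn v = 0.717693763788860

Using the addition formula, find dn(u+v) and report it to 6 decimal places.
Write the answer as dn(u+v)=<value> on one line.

dn(u+v)=0.978525

m = k² = 0.494633703204
D = 1 − m·sn²u·sn²v = 0.5176555862345331
dn(u+v) = (dn u·dn v − m·sn u·sn v·cn u·cn v)/D = 0.5065389257002082/0.5176555862345331 = 0.9785249868253363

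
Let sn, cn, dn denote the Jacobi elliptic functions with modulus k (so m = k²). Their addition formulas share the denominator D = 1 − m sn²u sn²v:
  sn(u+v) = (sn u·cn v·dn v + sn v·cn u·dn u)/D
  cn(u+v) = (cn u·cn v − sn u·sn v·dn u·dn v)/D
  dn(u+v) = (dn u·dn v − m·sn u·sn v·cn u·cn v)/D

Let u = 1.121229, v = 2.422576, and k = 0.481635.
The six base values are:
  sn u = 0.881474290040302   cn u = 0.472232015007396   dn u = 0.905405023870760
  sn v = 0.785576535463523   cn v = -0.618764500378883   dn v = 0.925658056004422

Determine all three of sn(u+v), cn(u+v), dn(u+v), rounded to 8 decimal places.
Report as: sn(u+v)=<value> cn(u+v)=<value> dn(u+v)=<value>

sn(u+v)=-0.19014534 cn(u+v)=-0.98175595 dn(u+v)=0.99579766

m = k² = 0.231972273225
D = 1 − m·sn²u·sn²v = 0.8887673244249928
sn(u+v) = (sn u·cn v·dn v + sn v·cn u·dn u)/D = -0.1689949672774858/0.8887673244249928 = -0.1901453424683685
cn(u+v) = (cn u·cn v − sn u·sn v·dn u·dn v)/D = -0.8725526104484714/0.8887673244249928 = -0.9817559517199714
dn(u+v) = (dn u·dn v − m·sn u·sn v·cn u·cn v)/D = 0.8850324239613538/0.8887673244249928 = 0.9957976622666057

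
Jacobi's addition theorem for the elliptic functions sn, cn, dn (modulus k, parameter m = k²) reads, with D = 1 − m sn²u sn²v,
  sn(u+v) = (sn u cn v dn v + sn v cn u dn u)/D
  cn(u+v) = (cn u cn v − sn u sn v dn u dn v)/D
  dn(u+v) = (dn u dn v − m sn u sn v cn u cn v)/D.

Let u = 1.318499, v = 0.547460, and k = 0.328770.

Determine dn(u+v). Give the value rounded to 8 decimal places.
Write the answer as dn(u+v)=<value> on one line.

sn u = 0.9606572068711973, cn u = 0.277736801462157, dn u = 0.9488140398862528
sn v = 0.5181441803150716, cn v = 0.8552932879460837, dn v = 0.9853835741381498
m = k² = 0.1080897129
D = 1 − m·sn²u·sn²v = 0.9732192643330836
dn(u+v) = (dn u·dn v − m·sn u·sn v·cn u·cn v)/D = 0.9221651496904242/0.9732192643330836 = 0.9475409946003842

dn(u+v)=0.94754099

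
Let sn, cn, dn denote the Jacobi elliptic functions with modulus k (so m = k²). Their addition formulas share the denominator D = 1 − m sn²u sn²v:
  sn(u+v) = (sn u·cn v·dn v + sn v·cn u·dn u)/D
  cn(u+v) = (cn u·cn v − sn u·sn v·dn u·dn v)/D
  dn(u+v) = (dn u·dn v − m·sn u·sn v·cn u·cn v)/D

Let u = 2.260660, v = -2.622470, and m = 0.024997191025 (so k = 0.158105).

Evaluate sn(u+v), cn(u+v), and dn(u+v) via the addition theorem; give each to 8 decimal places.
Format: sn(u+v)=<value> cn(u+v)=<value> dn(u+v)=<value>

sn(u+v)=-0.35378787 cn(u+v)=0.93532569 dn(u+v)=0.99843438

sn u = 0.7822437599730011, cn u = -0.6229724712885007, dn u = 0.9923225717105666
sn v = -0.5127809250814874, cn v = -0.8585194947539479, dn v = 0.9967081476920489
m = k² = 0.024997191025
D = 1 − m·sn²u·sn²v = 0.9959780270360583
sn(u+v) = (sn u·cn v·dn v + sn v·cn u·dn u)/D = -0.3523649453928645/0.9959780270360583 = -0.3537878706435634
cn(u+v) = (cn u·cn v − sn u·sn v·dn u·dn v)/D = 0.931563833345264/0.9959780270360583 = 0.9353256879747788
dn(u+v) = (dn u·dn v − m·sn u·sn v·cn u·cn v)/D = 0.994418700917976/0.9959780270360583 = 0.9984343769884938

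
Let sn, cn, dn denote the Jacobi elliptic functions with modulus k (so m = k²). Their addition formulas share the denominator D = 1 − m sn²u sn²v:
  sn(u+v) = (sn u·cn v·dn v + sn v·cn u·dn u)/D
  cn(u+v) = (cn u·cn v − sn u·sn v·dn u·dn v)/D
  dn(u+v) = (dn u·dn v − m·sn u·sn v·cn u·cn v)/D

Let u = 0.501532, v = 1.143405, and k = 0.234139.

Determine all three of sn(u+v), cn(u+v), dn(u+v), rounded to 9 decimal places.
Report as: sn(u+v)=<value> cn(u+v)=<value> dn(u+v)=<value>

sn u = 0.4798086274603381, cn u = 0.8773731708997184, dn u = 0.9936696104629772
sn v = 0.9056486238533177, cn v = 0.4240289731994641, dn v = 0.9772593251316146
m = k² = 0.054821071321
D = 1 − m·sn²u·sn²v = 0.9896485047554432
sn(u+v) = (sn u·cn v·dn v + sn v·cn u·dn u)/D = 0.9883878357599776/0.9896485047554432 = 0.9987261446974275
cn(u+v) = (cn u·cn v − sn u·sn v·dn u·dn v)/D = -0.0499364504785039/0.9896485047554432 = -0.05045877424009642
dn(u+v) = (dn u·dn v − m·sn u·sn v·cn u·cn v)/D = 0.9622104146230843/0.9896485047554432 = 0.9722749137693698

sn(u+v)=0.998726145 cn(u+v)=-0.050458774 dn(u+v)=0.972274914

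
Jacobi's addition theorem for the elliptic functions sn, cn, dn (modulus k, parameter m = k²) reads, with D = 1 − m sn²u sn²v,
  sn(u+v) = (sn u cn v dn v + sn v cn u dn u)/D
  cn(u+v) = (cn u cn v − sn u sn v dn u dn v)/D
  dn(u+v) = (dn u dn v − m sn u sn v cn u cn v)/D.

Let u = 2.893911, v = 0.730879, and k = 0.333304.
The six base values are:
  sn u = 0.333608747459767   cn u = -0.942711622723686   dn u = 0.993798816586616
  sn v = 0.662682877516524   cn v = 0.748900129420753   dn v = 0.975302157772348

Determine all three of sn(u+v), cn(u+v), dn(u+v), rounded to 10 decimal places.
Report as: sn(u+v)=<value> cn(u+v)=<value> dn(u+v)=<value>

m = k² = 0.111091556416
D = 1 − m·sn²u·sn²v = 0.9945704053359037
sn(u+v) = (sn u·cn v·dn v + sn v·cn u·dn u)/D = -0.3771757203570021/0.9945704053359037 = -0.3792348116668681
cn(u+v) = (cn u·cn v − sn u·sn v·dn u·dn v)/D = -0.9202764623433549/0.9945704053359037 = -0.9253004688316088
dn(u+v) = (dn u·dn v − m·sn u·sn v·cn u·cn v)/D = 0.9865932480246212/0.9945704053359037 = 0.991979293503522

sn(u+v)=-0.3792348117 cn(u+v)=-0.9253004688 dn(u+v)=0.9919792935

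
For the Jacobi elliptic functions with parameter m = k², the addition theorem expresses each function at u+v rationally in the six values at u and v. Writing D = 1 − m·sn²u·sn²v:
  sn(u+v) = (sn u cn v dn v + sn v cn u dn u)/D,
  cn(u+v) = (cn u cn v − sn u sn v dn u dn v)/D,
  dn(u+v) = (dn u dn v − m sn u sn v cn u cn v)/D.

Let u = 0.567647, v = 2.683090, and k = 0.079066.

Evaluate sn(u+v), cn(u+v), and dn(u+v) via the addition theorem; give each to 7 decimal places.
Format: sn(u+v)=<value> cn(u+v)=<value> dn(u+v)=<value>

sn u = 0.5374989236498635, cn u = 0.8432644348454631, dn u = 0.9990965565721248
sn v = 0.4469299662273402, cn v = -0.8945689494320874, dn v = 0.9993754544339696
m = k² = 0.006251432356
D = 1 − m·sn²u·sn²v = 0.9996392438999217
sn(u+v) = (sn u·cn v·dn v + sn v·cn u·dn u)/D = -0.1039898918053419/0.9996392438999217 = -0.104027420331802
cn(u+v) = (cn u·cn v − sn u·sn v·dn u·dn v)/D = -0.9942156307095159/0.9996392438999217 = -0.9945744295019406
dn(u+v) = (dn u·dn v − m·sn u·sn v·cn u·cn v)/D = 0.999605429954975/0.9996392438999217 = 0.9999661738520641

sn(u+v)=-0.1040274 cn(u+v)=-0.9945744 dn(u+v)=0.9999662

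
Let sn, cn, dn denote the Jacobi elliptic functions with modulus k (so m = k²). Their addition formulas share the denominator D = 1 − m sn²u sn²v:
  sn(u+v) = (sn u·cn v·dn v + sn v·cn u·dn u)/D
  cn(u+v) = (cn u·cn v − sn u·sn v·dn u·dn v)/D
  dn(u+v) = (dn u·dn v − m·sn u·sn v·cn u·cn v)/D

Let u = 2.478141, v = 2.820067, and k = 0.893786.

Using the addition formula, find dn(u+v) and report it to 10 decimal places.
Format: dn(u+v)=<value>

dn(u+v)=0.8019483440

sn u = 0.9949118964429208, cn u = -0.1007487881631874, dn u = 0.4574442071358352
sn v = 0.9652514805872815, cn v = -0.2613227491514296, dn v = 0.5056678254485187
m = k² = 0.798853413796
D = 1 − m·sn²u·sn²v = 0.2632548321273171
dn(u+v) = (dn u·dn v − m·sn u·sn v·cn u·cn v)/D = 0.2111167766850684/0.2632548321273171 = 0.8019483440401456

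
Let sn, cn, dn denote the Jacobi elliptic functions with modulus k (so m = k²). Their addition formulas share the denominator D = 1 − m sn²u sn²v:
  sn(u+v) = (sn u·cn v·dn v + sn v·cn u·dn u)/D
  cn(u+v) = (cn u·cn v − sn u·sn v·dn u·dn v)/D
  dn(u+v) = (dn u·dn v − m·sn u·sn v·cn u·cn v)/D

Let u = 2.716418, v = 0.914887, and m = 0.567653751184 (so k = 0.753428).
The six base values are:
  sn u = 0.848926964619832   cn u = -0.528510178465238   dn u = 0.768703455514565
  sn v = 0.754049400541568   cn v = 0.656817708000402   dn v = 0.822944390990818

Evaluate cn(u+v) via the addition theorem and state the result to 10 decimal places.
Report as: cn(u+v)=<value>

m = k² = 0.567653751184
D = 1 − m·sn²u·sn²v = 0.7673924714665602
cn(u+v) = (cn u·cn v − sn u·sn v·dn u·dn v)/D = -0.7520830230003893/0.7673924714665602 = -0.9800500408390598

cn(u+v)=-0.9800500408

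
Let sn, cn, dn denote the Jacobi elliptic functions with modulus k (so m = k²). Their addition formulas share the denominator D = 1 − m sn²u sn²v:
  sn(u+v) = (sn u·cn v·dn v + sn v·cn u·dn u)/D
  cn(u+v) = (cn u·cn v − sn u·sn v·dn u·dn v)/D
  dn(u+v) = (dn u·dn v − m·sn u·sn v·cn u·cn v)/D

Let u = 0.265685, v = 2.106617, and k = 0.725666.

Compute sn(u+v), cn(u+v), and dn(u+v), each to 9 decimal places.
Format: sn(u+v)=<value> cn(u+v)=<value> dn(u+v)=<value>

sn(u+v)=0.940126609 cn(u+v)=-0.340825407 dn(u+v)=0.731148901

sn u = 0.261006736252522, cn u = 0.9653369793138593, dn u = 0.9818992988188488
sn v = 0.9874623061847594, cn v = -0.1578549773186659, dn v = 0.6975174239016108
m = k² = 0.526591143556
D = 1 − m·sn²u·sn²v = 0.9650201425011728
sn(u+v) = (sn u·cn v·dn v + sn v·cn u·dn u)/D = 0.9072411146673769/0.9650201425011728 = 0.9401266094984896
cn(u+v) = (cn u·cn v − sn u·sn v·dn u·dn v)/D = -0.3289033829106647/0.9650201425011728 = -0.3408254070823864
dn(u+v) = (dn u·dn v − m·sn u·sn v·cn u·cn v)/D = 0.7055734162174016/0.9650201425011728 = 0.7311489005697558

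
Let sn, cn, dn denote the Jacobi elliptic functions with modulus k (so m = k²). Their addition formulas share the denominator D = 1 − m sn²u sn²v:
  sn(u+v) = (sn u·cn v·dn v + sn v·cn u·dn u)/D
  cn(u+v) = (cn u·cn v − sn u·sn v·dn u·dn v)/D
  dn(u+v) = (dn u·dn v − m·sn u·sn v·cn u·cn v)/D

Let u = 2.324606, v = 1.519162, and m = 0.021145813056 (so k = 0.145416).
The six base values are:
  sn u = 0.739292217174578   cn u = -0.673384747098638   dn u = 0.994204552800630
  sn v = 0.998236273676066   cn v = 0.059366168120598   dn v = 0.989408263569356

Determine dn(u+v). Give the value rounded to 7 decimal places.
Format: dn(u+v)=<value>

m = k² = 0.021145813056
D = 1 − m·sn²u·sn²v = 0.9884834247116839
dn(u+v) = (dn u·dn v − m·sn u·sn v·cn u·cn v)/D = 0.9842980444487921/0.9884834247116839 = 0.9957658569094241

dn(u+v)=0.9957659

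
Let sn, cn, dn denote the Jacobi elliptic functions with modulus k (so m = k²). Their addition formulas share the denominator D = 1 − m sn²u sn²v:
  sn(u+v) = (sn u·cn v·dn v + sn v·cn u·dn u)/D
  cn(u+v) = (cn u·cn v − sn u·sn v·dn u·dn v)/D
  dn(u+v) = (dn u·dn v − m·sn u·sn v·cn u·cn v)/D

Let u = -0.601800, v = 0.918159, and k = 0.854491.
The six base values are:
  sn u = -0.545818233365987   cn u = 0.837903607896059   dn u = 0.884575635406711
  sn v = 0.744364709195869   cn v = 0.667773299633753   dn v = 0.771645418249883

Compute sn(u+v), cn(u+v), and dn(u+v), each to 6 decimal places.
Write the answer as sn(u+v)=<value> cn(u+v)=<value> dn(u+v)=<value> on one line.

sn(u+v)=0.307529 cn(u+v)=0.951539 dn(u+v)=0.964856

m = k² = 0.730154869081
D = 1 − m·sn²u·sn²v = 0.8794734808749268
sn(u+v) = (sn u·cn v·dn v + sn v·cn u·dn u)/D = 0.2704635054652599/0.8794734808749268 = 0.307528892396158
cn(u+v) = (cn u·cn v − sn u·sn v·dn u·dn v)/D = 0.8368530909148293/0.8794734808749268 = 0.951538743478999
dn(u+v) = (dn u·dn v − m·sn u·sn v·cn u·cn v)/D = 0.8485649086102358/0.8794734808749268 = 0.9648555949248838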